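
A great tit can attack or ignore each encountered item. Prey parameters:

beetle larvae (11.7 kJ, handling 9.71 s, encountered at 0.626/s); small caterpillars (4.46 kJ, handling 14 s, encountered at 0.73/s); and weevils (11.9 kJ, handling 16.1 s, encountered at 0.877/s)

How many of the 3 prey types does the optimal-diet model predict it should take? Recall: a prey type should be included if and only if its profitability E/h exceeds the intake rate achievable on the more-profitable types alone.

E/h in descending order: beetle larvae 1.2, weevils 0.739, small caterpillars 0.319 kJ/s. The optimal diet is the largest prefix of this list for which every included type satisfies E_i/h_i > R on the types above it.
Rate on top 1: 1.035. weevils: 0.739 < 1.035 → exclude; stop.
Optimal diet: beetle larvae — 1 of 3 types.

1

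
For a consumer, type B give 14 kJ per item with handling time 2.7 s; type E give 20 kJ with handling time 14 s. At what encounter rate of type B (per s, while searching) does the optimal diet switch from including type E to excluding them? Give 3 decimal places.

The zero-one rule: include type E iff E₂/h₂ > λE₁/(1+λh₁). Equality gives the switch point.
λE₁h₂ = E₂ + λE₂h₁ ⇒ λ = E₂/(E₁h₂ − E₂h₁) = 20/(196 − 54) = 0.1408 per s.

0.141 per s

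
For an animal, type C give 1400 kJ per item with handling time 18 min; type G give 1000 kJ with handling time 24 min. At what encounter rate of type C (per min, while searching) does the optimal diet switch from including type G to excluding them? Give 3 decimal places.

0.064 per min

Drop type G once their profitability E₂/h₂ falls below the rate achievable on type C alone: E₂/h₂ = λE₁/(1 + λh₁).
Solve for λ: λE₁h₂ = E₂(1 + λh₁) → λ(E₁h₂ − E₂h₁) = E₂ → λ = E₂/(E₁h₂ − E₂h₁).
λ = 1000/(1400×24 − 1000×18) = 1000/1.56e+04 = 0.0641 per min.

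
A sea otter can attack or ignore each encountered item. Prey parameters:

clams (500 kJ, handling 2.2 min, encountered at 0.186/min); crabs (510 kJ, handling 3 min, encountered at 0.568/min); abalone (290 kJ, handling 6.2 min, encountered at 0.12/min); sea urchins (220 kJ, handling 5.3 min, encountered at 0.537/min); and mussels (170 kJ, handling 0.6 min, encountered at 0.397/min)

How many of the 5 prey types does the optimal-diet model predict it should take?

Profitabilities (E/h, kJ/min): mussels 283, clams 227, crabs 170, abalone 46.8, sea urchins 41.5. Add prey in this order while the next type's profitability exceeds the intake rate on those already taken.
Rate on top 1: 54.51. clams: 227 > 54.51 → include.
Rate on top 2: 97.42. crabs: 170 > 97.42 → include.
Rate on top 3: 134.3. abalone: 46.8 < 134.3 → exclude; stop.
Optimal diet: mussels, clams, crabs — 3 of 5 types.

3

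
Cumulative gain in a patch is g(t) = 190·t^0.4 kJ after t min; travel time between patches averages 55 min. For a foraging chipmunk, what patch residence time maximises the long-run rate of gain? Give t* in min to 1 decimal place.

Optimal t* satisfies g'(t*) = g(t*)/(T + t*).
g'(t) = 0.4·190·t^-0.6. Setting 0.4·190·t^-0.6 = 190·t^0.4/(55+t) gives 0.4(55+t) = t, so 0.60·t = 0.4×55.
t* = 0.4×55/0.60 = 36.67 min.

36.7 min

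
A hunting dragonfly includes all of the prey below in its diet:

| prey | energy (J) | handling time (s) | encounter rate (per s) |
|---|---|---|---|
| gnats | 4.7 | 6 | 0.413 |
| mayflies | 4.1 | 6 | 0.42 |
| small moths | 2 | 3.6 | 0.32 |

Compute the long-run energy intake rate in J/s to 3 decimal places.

R = (0.413×4.7 + 0.42×4.1 + 0.32×2) / (1 + 0.413×6 + 0.42×6 + 0.32×3.6) = 4.303/7.15 = 0.6018 J/s.

0.602 J/s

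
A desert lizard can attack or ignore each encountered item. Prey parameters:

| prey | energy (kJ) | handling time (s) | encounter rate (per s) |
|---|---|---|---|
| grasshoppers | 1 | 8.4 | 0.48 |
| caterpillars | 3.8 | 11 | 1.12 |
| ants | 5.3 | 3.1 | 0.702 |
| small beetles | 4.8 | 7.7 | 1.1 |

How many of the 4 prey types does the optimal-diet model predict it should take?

1

Profitabilities (E/h, kJ/s): ants 1.71, small beetles 0.623, caterpillars 0.345, grasshoppers 0.119. Add prey in this order while the next type's profitability exceeds the intake rate on those already taken.
Rate on top 1: 1.171. small beetles: 0.623 < 1.171 → exclude; stop.
Optimal diet: ants — 1 of 4 types.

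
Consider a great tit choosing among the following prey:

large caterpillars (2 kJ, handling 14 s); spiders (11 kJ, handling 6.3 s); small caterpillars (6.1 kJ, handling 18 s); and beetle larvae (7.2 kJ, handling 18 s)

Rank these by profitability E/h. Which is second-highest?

beetle larvae

Profitability E/h (kJ/s): large caterpillars = 2/14 = 0.143, spiders = 11/6.3 = 1.75, small caterpillars = 6.1/18 = 0.339, beetle larvae = 7.2/18 = 0.4.
Ranked: spiders > beetle larvae > small caterpillars > large caterpillars.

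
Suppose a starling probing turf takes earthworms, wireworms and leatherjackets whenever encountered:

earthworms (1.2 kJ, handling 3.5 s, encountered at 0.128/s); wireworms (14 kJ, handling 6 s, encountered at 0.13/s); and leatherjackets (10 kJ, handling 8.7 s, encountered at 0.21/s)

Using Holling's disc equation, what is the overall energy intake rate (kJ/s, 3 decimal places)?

Energy encountered per unit search time: 0.128×1.2 + 0.13×14 + 0.21×10 = 4.074 kJ/s.
Handling time per unit search time: 0.128×3.5 + 0.13×6 + 0.21×8.7 = 3.055.
Rate = 4.074/(1 + 3.055) = 1.005 kJ/s.

1.005 kJ/s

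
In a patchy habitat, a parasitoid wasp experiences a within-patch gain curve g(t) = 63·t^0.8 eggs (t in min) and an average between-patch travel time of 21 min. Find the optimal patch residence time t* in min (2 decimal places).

84.00 min

Maximise g(t)/(T+t): set derivative to zero → g'(t)(T+t) = g(t).
g'(t) = 0.8·63·t^-0.2. Setting 0.8·63·t^-0.2 = 63·t^0.8/(21+t) gives 0.8(21+t) = t, so 0.20·t = 0.8×21.
t* = 0.8×21/0.20 = 84 min.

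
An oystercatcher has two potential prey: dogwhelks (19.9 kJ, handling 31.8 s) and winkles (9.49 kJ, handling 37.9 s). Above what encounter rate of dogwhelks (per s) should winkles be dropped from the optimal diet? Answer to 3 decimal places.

0.021 per s

Drop winkles once their profitability E₂/h₂ falls below the rate achievable on dogwhelks alone: E₂/h₂ = λE₁/(1 + λh₁).
Solve for λ: λE₁h₂ = E₂(1 + λh₁) → λ(E₁h₂ − E₂h₁) = E₂ → λ = E₂/(E₁h₂ − E₂h₁).
λ = 9.49/(19.9×37.9 − 9.49×31.8) = 9.49/452.4 = 0.02098 per s.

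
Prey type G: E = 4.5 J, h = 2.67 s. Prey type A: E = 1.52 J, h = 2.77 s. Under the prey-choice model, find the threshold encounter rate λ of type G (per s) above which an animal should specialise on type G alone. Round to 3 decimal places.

0.181 per s

At the threshold, the rate on type G alone equals the profitability of type A: λ·4.5/(1 + λ·2.67) = 1.52/2.77 = 0.5487.
Rearranging, λ(4.5 − 0.5487×2.67) = 0.5487, so λ = 0.5487/3.035 = 0.1808 per s.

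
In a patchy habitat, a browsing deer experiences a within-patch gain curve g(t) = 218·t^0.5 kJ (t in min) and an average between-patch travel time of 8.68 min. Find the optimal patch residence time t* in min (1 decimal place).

By the marginal value theorem, leave when the instantaneous gain rate g'(t) equals the habitat-wide average g(t)/(T + t).
g'(t) = 0.5·218·t^-0.5. Setting 0.5·218·t^-0.5 = 218·t^0.5/(8.68+t) gives 0.5(8.68+t) = t, so 0.50·t = 0.5×8.68.
t* = 0.5×8.68/0.50 = 8.68 min.

8.7 min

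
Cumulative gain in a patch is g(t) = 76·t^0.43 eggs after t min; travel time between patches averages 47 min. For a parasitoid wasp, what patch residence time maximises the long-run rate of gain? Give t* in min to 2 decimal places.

Optimal t* satisfies g'(t*) = g(t*)/(T + t*).
g'(t) = 0.43·76·t^-0.57. Setting 0.43·76·t^-0.57 = 76·t^0.43/(47+t) gives 0.43(47+t) = t, so 0.57·t = 0.43×47.
t* = 0.43×47/0.57 = 35.46 min.

35.46 min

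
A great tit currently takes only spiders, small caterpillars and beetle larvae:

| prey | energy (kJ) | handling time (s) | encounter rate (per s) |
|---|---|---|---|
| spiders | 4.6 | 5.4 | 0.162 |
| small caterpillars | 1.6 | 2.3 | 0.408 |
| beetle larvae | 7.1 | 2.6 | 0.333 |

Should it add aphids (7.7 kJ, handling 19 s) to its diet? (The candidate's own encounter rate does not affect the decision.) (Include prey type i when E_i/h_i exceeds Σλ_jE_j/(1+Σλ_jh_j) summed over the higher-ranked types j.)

Intake rate on the current diet: R = (0.162×4.6 + 0.408×1.6 + 0.333×7.1) / (1 + 0.162×5.4 + 0.408×2.3 + 0.333×2.6) = 3.762/3.679 = 1.023 kJ/s.
aphids: E/h = 7.7/19 = 0.4053 kJ/s.
Since 0.4053 < R, time spent handling aphids is better spent searching.

No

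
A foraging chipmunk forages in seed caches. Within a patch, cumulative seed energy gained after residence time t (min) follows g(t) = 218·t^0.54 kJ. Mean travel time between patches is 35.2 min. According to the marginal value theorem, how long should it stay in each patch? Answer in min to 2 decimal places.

By the marginal value theorem, leave when the instantaneous gain rate g'(t) equals the habitat-wide average g(t)/(T + t).
g'(t) = 0.54·218·t^-0.46. Setting 0.54·218·t^-0.46 = 218·t^0.54/(35.2+t) gives 0.54(35.2+t) = t, so 0.46·t = 0.54×35.2.
t* = 0.54×35.2/0.46 = 41.32 min.

41.32 min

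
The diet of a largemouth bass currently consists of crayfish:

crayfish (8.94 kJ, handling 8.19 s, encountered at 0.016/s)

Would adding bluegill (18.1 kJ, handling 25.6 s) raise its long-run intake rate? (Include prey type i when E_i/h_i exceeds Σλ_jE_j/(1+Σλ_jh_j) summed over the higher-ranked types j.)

Yes

Current rate: (0.016×8.94)/(1 + 0.016×8.19) = 0.1265 kJ/s.
Profitability of bluegill: 18.1/25.6 = 0.707 kJ/s.
Since 0.707 > R, including bluegill increases the long-run rate.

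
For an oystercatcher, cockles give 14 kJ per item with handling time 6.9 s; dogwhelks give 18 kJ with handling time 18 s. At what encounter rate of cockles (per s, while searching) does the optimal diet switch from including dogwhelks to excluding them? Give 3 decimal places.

At the threshold, the rate on cockles alone equals the profitability of dogwhelks: λ·14/(1 + λ·6.9) = 18/18 = 1.
Rearranging, λ(14 − 1×6.9) = 1, so λ = 1/7.1 = 0.1408 per s.

0.141 per s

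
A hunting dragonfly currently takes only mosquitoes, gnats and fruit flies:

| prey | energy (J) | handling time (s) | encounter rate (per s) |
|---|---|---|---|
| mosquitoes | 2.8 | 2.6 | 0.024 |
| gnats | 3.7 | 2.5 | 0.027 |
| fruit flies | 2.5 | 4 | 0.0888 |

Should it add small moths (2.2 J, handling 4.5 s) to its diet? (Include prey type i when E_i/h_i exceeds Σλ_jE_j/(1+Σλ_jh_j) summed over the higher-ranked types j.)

On mosquitoes, gnats and fruit flies alone, R = ΣλE/(1+Σλh) = 0.3891/1.485 = 0.262 J/s.
Profitability of small moths: 2.2/4.5 = 0.4889 J/s.
Since 0.4889 > R, including small moths increases the long-run rate.

Yes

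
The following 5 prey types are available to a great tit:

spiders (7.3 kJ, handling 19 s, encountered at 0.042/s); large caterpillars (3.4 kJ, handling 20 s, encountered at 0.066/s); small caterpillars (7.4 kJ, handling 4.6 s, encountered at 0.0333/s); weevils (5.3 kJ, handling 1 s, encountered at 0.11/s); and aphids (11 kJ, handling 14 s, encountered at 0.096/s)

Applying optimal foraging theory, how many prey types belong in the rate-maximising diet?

3

Profitabilities (E/h, kJ/s): weevils 5.3, small caterpillars 1.61, aphids 0.786, spiders 0.384, large caterpillars 0.17. Add prey in this order while the next type's profitability exceeds the intake rate on those already taken.
Rate on top 1: 0.5252. small caterpillars: 1.61 > 0.5252 → include.
Rate on top 2: 0.6566. aphids: 0.786 > 0.6566 → include.
Rate on top 3: 0.7232. spiders: 0.384 < 0.7232 → exclude; stop.
Optimal diet: weevils, small caterpillars, aphids — 3 of 5 types.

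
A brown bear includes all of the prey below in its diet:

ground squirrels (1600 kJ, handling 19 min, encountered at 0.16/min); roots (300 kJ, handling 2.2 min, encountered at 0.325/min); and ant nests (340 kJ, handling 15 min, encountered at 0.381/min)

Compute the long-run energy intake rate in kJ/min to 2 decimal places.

Energy encountered per unit search time: 0.16×1600 + 0.325×300 + 0.381×340 = 483 kJ/min.
Handling time per unit search time: 0.16×19 + 0.325×2.2 + 0.381×15 = 9.47.
Rate = 483/(1 + 9.47) = 46.14 kJ/min.

46.14 kJ/min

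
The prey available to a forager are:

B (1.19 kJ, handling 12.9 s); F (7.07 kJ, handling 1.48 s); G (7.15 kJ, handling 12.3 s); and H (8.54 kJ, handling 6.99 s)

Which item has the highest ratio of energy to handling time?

F

Profitability E/h (kJ/s): B = 1.19/12.9 = 0.0922, F = 7.07/1.48 = 4.78, G = 7.15/12.3 = 0.581, H = 8.54/6.99 = 1.22.
Ranked: F > H > G > B.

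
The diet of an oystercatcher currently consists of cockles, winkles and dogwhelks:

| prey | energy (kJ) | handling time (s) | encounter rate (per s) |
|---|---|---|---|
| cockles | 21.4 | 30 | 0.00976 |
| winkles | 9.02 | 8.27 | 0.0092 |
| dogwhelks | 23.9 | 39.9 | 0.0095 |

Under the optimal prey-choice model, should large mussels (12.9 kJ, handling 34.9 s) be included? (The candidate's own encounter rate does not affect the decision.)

Current rate: (0.00976×21.4 + 0.0092×9.02 + 0.0095×23.9)/(1 + 0.00976×30 + 0.0092×8.27 + 0.0095×39.9) = 0.2969 kJ/s.
large mussels: E/h = 12.9/34.9 = 0.3696 kJ/s.
Since 0.3696 > R, including large mussels increases the long-run rate.

Yes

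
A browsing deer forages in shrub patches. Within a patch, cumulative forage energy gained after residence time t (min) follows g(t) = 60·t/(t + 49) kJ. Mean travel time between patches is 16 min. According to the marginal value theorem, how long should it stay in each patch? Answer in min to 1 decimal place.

28.0 min

Optimal t* satisfies g'(t*) = g(t*)/(T + t*).
g'(t) = 60·49/(t + 49)². Setting 60·49/(t+49)² = 60t/[(t+49)(16+t)] gives 49(16+t) = t(t+49), so t² = 49×16 = 784.
t* = √784 = 28 min.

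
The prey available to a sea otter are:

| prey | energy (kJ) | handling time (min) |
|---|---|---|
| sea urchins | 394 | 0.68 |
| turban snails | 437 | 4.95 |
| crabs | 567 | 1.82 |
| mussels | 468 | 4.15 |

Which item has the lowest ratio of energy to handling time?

turban snails

In descending order of E/h:
sea urchins: 394/0.68 = 579 kJ/min
crabs: 567/1.82 = 312 kJ/min
mussels: 468/4.15 = 113 kJ/min
turban snails: 437/4.95 = 88.3 kJ/min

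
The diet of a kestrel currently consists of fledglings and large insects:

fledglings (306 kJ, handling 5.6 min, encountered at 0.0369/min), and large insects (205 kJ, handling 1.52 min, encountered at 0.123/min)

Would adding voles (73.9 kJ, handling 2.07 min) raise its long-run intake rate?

Intake rate on the current diet: R = (0.0369×306 + 0.123×205) / (1 + 0.0369×5.6 + 0.123×1.52) = 36.51/1.394 = 26.2 kJ/min.
voles: E/h = 73.9/2.07 = 35.7 kJ/min.
35.7 > 26.2, so adding voles raises the average — include it.

Yes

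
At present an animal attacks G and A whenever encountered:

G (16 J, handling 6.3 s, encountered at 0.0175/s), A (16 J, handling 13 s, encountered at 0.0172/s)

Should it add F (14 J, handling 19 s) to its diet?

Yes

On G and A alone, R = ΣλE/(1+Σλh) = 0.5552/1.334 = 0.4162 J/s.
Profitability of F: 14/19 = 0.7368 J/s.
Since 0.7368 > R, including F increases the long-run rate.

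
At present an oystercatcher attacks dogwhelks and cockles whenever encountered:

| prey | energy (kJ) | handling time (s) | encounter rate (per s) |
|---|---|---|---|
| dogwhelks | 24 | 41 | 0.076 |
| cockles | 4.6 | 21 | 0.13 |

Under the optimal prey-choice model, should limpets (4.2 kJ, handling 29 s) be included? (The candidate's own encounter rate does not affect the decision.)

On dogwhelks and cockles alone, R = ΣλE/(1+Σλh) = 2.422/6.846 = 0.3538 kJ/s.
Profitability of limpets: 4.2/29 = 0.1448 kJ/s.
Since 0.1448 < R, time spent handling limpets is better spent searching.

No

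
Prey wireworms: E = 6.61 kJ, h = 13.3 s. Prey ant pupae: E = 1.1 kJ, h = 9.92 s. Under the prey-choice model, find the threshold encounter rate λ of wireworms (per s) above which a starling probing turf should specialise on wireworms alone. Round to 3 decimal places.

Drop ant pupae once their profitability E₂/h₂ falls below the rate achievable on wireworms alone: E₂/h₂ = λE₁/(1 + λh₁).
Solve for λ: λE₁h₂ = E₂(1 + λh₁) → λ(E₁h₂ − E₂h₁) = E₂ → λ = E₂/(E₁h₂ − E₂h₁).
λ = 1.1/(6.61×9.92 − 1.1×13.3) = 1.1/50.94 = 0.02159 per s.

0.022 per s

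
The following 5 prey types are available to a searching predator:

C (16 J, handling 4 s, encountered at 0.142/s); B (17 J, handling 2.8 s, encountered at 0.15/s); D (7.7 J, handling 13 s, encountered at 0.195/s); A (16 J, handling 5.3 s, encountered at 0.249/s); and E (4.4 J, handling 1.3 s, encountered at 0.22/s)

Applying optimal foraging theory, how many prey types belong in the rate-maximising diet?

4

E/h in descending order: B 6.07, C 4, E 3.38, A 3.02, D 0.592 J/s. The optimal diet is the largest prefix of this list for which every included type satisfies E_i/h_i > R on the types above it.
Rate on top 1: 1.796. C: 4 > 1.796 → include.
Rate on top 2: 2.426. E: 3.38 > 2.426 → include.
Rate on top 3: 2.546. A: 3.02 > 2.546 → include.
Rate on top 4: 2.72. D: 0.592 < 2.72 → exclude; stop.
Optimal diet: B, C, E, A — 4 of 5 types.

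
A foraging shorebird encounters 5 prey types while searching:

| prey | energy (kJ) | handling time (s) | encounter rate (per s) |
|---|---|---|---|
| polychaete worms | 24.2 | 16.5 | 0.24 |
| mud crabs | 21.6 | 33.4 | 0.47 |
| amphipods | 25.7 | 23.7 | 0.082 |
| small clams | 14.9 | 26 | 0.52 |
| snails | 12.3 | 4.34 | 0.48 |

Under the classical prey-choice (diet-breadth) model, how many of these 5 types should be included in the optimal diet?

Profitabilities (E/h, kJ/s): snails 2.83, polychaete worms 1.47, amphipods 1.08, mud crabs 0.647, small clams 0.573. Add prey in this order while the next type's profitability exceeds the intake rate on those already taken.
Rate on top 1: 1.915. polychaete worms: 1.47 < 1.915 → exclude; stop.
Optimal diet: snails — 1 of 5 types.

1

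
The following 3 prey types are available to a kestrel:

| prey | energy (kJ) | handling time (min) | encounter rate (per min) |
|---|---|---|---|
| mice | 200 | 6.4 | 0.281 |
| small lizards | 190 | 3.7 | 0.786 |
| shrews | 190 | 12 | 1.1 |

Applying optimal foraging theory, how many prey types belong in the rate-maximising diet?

1

Profitabilities (E/h, kJ/min): small lizards 51.4, mice 31.2, shrews 15.8. Add prey in this order while the next type's profitability exceeds the intake rate on those already taken.
Rate on top 1: 38.21. mice: 31.2 < 38.21 → exclude; stop.
Optimal diet: small lizards — 1 of 3 types.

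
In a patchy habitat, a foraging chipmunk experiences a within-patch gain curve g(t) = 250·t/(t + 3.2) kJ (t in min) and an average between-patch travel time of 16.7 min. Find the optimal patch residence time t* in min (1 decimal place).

Optimal t* satisfies g'(t*) = g(t*)/(T + t*).
g'(t) = 250·3.2/(t + 3.2)². Setting 250·3.2/(t+3.2)² = 250t/[(t+3.2)(16.7+t)] gives 3.2(16.7+t) = t(t+3.2), so t² = 3.2×16.7 = 53.44.
t* = √53.44 = 7.31 min.

7.3 min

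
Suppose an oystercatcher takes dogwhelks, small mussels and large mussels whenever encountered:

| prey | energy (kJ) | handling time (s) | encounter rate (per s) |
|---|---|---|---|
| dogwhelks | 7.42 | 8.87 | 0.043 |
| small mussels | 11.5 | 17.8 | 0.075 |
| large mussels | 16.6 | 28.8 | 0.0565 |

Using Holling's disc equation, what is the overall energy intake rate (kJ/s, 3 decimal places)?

Energy encountered per unit search time: 0.043×7.42 + 0.075×11.5 + 0.0565×16.6 = 2.119 kJ/s.
Handling time per unit search time: 0.043×8.87 + 0.075×17.8 + 0.0565×28.8 = 3.344.
Rate = 2.119/(1 + 3.344) = 0.4879 kJ/s.

0.488 kJ/s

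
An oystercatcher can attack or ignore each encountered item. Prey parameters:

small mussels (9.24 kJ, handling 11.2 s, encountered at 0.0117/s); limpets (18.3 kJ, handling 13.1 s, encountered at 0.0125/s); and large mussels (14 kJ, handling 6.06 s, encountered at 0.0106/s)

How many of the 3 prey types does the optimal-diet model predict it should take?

3

E/h in descending order: large mussels 2.31, limpets 1.4, small mussels 0.825 kJ/s. The optimal diet is the largest prefix of this list for which every included type satisfies E_i/h_i > R on the types above it.
Rate on top 1: 0.1394. limpets: 1.4 > 0.1394 → include.
Rate on top 2: 0.3071. small mussels: 0.825 > 0.3071 → include.
Optimal diet: large mussels, limpets, small mussels — 3 of 3 types.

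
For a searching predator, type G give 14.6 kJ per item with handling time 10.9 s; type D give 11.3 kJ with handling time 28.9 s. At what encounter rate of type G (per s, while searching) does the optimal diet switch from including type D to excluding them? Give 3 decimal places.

At the threshold, the rate on type G alone equals the profitability of type D: λ·14.6/(1 + λ·10.9) = 11.3/28.9 = 0.391.
Rearranging, λ(14.6 − 0.391×10.9) = 0.391, so λ = 0.391/10.34 = 0.03782 per s.

0.038 per s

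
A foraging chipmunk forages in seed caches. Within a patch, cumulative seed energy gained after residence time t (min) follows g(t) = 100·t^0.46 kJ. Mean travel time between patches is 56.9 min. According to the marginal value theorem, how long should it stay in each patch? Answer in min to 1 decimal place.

Optimal t* satisfies g'(t*) = g(t*)/(T + t*).
g'(t) = 0.46·100·t^-0.54. Setting 0.46·100·t^-0.54 = 100·t^0.46/(56.9+t) gives 0.46(56.9+t) = t, so 0.54·t = 0.46×56.9.
t* = 0.46×56.9/0.54 = 48.47 min.

48.5 min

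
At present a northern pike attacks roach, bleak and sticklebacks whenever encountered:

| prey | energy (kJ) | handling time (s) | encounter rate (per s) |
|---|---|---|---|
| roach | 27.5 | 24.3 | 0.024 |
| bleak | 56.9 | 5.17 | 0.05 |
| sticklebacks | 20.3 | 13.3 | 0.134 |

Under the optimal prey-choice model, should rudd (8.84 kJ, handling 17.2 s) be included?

No

Intake rate on the current diet: R = (0.024×27.5 + 0.05×56.9 + 0.134×20.3) / (1 + 0.024×24.3 + 0.05×5.17 + 0.134×13.3) = 6.225/3.624 = 1.718 kJ/s.
rudd: E/h = 8.84/17.2 = 0.514 kJ/s.
0.514 < 1.718, so adding rudd would lower the average — exclude it.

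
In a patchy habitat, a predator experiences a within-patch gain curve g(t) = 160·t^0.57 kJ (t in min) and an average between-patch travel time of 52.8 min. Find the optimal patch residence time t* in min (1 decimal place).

Maximise g(t)/(T+t): set derivative to zero → g'(t)(T+t) = g(t).
g'(t) = 0.57·160·t^-0.43. Setting 0.57·160·t^-0.43 = 160·t^0.57/(52.8+t) gives 0.57(52.8+t) = t, so 0.43·t = 0.57×52.8.
t* = 0.57×52.8/0.43 = 69.99 min.

70.0 min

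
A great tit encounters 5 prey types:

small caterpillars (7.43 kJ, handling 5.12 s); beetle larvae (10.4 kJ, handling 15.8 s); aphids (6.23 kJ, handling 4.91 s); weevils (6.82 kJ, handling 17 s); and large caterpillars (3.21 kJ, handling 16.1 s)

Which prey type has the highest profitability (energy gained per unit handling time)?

small caterpillars

In descending order of E/h:
small caterpillars: 7.43/5.12 = 1.45 kJ/s
aphids: 6.23/4.91 = 1.27 kJ/s
beetle larvae: 10.4/15.8 = 0.658 kJ/s
weevils: 6.82/17 = 0.401 kJ/s
large caterpillars: 3.21/16.1 = 0.199 kJ/s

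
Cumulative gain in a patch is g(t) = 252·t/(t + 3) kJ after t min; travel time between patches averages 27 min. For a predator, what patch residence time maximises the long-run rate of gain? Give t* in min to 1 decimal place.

9.0 min

Maximise g(t)/(T+t): set derivative to zero → g'(t)(T+t) = g(t).
g'(t) = 252·3/(t + 3)². Setting 252·3/(t+3)² = 252t/[(t+3)(27+t)] gives 3(27+t) = t(t+3), so t² = 3×27 = 81.
t* = √81 = 9 min.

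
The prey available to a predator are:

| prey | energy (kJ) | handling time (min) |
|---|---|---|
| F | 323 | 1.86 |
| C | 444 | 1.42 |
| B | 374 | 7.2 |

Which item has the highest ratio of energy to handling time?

In descending order of E/h:
C: 444/1.42 = 313 kJ/min
F: 323/1.86 = 174 kJ/min
B: 374/7.2 = 51.9 kJ/min

C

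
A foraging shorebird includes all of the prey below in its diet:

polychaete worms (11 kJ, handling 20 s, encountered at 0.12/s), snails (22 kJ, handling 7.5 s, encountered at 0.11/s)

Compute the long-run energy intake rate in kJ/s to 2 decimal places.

0.89 kJ/s

Energy encountered per unit search time: 0.12×11 + 0.11×22 = 3.74 kJ/s.
Handling time per unit search time: 0.12×20 + 0.11×7.5 = 3.225.
Rate = 3.74/(1 + 3.225) = 0.8852 kJ/s.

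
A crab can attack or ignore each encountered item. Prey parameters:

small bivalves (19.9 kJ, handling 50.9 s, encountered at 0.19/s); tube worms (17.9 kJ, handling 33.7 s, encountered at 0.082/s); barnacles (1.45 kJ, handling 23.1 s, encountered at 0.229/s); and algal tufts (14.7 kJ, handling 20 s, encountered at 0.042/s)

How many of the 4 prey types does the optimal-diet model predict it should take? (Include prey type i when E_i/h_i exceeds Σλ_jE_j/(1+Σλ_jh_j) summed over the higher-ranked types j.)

2

E/h in descending order: algal tufts 0.735, tube worms 0.531, small bivalves 0.391, barnacles 0.0628 kJ/s. The optimal diet is the largest prefix of this list for which every included type satisfies E_i/h_i > R on the types above it.
Rate on top 1: 0.3355. tube worms: 0.531 > 0.3355 → include.
Rate on top 2: 0.453. small bivalves: 0.391 < 0.453 → exclude; stop.
Optimal diet: algal tufts, tube worms — 2 of 4 types.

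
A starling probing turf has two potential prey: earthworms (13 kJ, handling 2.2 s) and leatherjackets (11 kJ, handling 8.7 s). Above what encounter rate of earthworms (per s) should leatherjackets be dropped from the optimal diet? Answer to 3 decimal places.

0.124 per s

Drop leatherjackets once their profitability E₂/h₂ falls below the rate achievable on earthworms alone: E₂/h₂ = λE₁/(1 + λh₁).
Solve for λ: λE₁h₂ = E₂(1 + λh₁) → λ(E₁h₂ − E₂h₁) = E₂ → λ = E₂/(E₁h₂ − E₂h₁).
λ = 11/(13×8.7 − 11×2.2) = 11/88.9 = 0.1237 per s.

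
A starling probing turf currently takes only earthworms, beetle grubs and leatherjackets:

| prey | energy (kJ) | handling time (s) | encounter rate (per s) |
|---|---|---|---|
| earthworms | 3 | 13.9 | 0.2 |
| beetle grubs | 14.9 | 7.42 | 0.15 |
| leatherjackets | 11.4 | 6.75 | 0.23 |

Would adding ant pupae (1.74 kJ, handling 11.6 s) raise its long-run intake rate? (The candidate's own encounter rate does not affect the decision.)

No

Intake rate on the current diet: R = (0.2×3 + 0.15×14.9 + 0.23×11.4) / (1 + 0.2×13.9 + 0.15×7.42 + 0.23×6.75) = 5.457/6.446 = 0.8466 kJ/s.
Profitability of ant pupae: 1.74/11.6 = 0.15 kJ/s.
0.15 < 0.8466, so adding ant pupae would lower the average — exclude it.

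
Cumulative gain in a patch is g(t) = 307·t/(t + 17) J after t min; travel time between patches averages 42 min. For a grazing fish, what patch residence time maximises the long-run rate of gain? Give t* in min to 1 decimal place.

Optimal t* satisfies g'(t*) = g(t*)/(T + t*).
g'(t) = 307·17/(t + 17)². Setting 307·17/(t+17)² = 307t/[(t+17)(42+t)] gives 17(42+t) = t(t+17), so t² = 17×42 = 714.
t* = √714 = 26.72 min.

26.7 min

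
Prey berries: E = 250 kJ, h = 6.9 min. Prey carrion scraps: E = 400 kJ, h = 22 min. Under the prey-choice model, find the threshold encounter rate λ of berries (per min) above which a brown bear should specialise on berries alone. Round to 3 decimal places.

At the threshold, the rate on berries alone equals the profitability of carrion scraps: λ·250/(1 + λ·6.9) = 400/22 = 18.18.
Rearranging, λ(250 − 18.18×6.9) = 18.18, so λ = 18.18/124.5 = 0.146 per min.

0.146 per min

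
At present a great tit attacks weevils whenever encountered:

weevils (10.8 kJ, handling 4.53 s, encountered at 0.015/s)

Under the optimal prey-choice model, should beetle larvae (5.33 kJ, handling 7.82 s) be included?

On weevils alone, R = ΣλE/(1+Σλh) = 0.162/1.068 = 0.1517 kJ/s.
beetle larvae: E/h = 5.33/7.82 = 0.6816 kJ/s.
Since 0.6816 > R, including beetle larvae increases the long-run rate.

Yes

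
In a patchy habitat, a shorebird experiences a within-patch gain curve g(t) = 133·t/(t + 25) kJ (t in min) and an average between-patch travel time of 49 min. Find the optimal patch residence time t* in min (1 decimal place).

Maximise g(t)/(T+t): set derivative to zero → g'(t)(T+t) = g(t).
g'(t) = 133·25/(t + 25)². Setting 133·25/(t+25)² = 133t/[(t+25)(49+t)] gives 25(49+t) = t(t+25), so t² = 25×49 = 1225.
t* = √1225 = 35 min.

35.0 min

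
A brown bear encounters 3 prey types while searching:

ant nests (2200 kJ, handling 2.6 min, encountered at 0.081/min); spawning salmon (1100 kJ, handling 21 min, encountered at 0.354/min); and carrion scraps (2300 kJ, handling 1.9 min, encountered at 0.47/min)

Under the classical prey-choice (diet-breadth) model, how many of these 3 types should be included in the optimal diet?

Rank by E/h (kJ/min): carrion scraps 1.21e+03, ant nests 846, spawning salmon 52.4. Include each in turn until the next type's E/h falls below the running intake rate.
Rate on top 1: 571.1. ant nests: 846 > 571.1 → include.
Rate on top 2: 598.6. spawning salmon: 52.4 < 598.6 → exclude; stop.
Optimal diet: carrion scraps, ant nests — 2 of 3 types.

2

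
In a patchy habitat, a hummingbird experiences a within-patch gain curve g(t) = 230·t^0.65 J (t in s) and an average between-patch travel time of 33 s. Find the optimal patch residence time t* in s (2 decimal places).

Optimal t* satisfies g'(t*) = g(t*)/(T + t*).
g'(t) = 0.65·230·t^-0.35. Setting 0.65·230·t^-0.35 = 230·t^0.65/(33+t) gives 0.65(33+t) = t, so 0.35·t = 0.65×33.
t* = 0.65×33/0.35 = 61.29 s.

61.29 s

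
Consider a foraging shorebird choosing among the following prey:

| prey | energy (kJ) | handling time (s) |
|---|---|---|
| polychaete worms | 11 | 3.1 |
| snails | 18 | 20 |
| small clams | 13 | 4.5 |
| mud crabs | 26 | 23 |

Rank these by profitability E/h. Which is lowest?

Profitability E/h (kJ/s): polychaete worms = 11/3.1 = 3.55, snails = 18/20 = 0.9, small clams = 13/4.5 = 2.89, mud crabs = 26/23 = 1.13.
Ranked: polychaete worms > small clams > mud crabs > snails.

snails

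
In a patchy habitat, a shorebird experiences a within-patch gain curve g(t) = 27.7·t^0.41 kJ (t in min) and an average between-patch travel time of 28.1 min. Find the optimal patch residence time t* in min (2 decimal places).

19.53 min

Maximise g(t)/(T+t): set derivative to zero → g'(t)(T+t) = g(t).
g'(t) = 0.41·27.7·t^-0.59. Setting 0.41·27.7·t^-0.59 = 27.7·t^0.41/(28.1+t) gives 0.41(28.1+t) = t, so 0.59·t = 0.41×28.1.
t* = 0.41×28.1/0.59 = 19.53 min.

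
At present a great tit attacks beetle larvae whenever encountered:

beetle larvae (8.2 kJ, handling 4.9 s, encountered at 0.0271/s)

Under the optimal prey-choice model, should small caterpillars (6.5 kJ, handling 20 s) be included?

Yes

On beetle larvae alone, R = ΣλE/(1+Σλh) = 0.2222/1.133 = 0.1962 kJ/s.
Profitability of small caterpillars: 6.5/20 = 0.325 kJ/s.
Since 0.325 > R, including small caterpillars increases the long-run rate.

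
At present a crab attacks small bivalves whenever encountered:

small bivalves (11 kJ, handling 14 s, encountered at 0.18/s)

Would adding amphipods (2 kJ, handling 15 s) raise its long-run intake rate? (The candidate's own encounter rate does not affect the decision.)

Intake rate on the current diet: R = (0.18×11) / (1 + 0.18×14) = 1.98/3.52 = 0.5625 kJ/s.
amphipods: E/h = 2/15 = 0.1333 kJ/s.
0.1333 < 0.5625, so adding amphipods would lower the average — exclude it.

No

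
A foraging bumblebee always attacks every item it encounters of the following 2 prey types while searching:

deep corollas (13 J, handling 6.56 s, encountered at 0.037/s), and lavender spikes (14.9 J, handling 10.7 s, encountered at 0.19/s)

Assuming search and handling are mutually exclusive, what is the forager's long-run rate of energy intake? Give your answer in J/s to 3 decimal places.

1.011 J/s

R = (0.037×13 + 0.19×14.9) / (1 + 0.037×6.56 + 0.19×10.7) = 3.312/3.276 = 1.011 J/s.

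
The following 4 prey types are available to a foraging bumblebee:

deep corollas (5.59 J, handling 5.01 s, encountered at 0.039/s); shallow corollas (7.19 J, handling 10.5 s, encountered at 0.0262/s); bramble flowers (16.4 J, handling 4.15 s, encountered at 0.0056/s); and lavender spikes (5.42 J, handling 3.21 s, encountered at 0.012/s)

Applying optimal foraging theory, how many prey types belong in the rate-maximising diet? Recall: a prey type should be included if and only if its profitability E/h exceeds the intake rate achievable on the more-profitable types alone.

4

E/h in descending order: bramble flowers 3.95, lavender spikes 1.69, deep corollas 1.12, shallow corollas 0.685 J/s. The optimal diet is the largest prefix of this list for which every included type satisfies E_i/h_i > R on the types above it.
Rate on top 1: 0.08975. lavender spikes: 1.69 > 0.08975 → include.
Rate on top 2: 0.1478. deep corollas: 1.12 > 0.1478 → include.
Rate on top 3: 0.2982. shallow corollas: 0.685 > 0.2982 → include.
Optimal diet: bramble flowers, lavender spikes, deep corollas, shallow corollas — 4 of 4 types.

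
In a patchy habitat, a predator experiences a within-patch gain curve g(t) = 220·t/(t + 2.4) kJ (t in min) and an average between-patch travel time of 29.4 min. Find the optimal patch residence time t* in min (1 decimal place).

By the marginal value theorem, leave when the instantaneous gain rate g'(t) equals the habitat-wide average g(t)/(T + t).
g'(t) = 220·2.4/(t + 2.4)². Setting 220·2.4/(t+2.4)² = 220t/[(t+2.4)(29.4+t)] gives 2.4(29.4+t) = t(t+2.4), so t² = 2.4×29.4 = 70.56.
t* = √70.56 = 8.4 min.

8.4 min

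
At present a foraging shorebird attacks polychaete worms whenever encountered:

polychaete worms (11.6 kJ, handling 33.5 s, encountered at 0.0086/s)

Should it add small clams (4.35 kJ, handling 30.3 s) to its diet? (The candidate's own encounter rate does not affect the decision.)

Intake rate on the current diet: R = (0.0086×11.6) / (1 + 0.0086×33.5) = 0.09976/1.288 = 0.07745 kJ/s.
Profitability of small clams: 4.35/30.3 = 0.1436 kJ/s.
0.1436 > 0.07745, so adding small clams raises the average — include it.

Yes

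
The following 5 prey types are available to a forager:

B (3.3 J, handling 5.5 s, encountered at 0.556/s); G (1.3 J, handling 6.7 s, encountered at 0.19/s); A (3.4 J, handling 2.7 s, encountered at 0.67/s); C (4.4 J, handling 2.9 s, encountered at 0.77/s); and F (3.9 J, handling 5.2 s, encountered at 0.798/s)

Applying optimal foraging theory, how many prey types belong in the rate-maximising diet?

2

Rank by E/h (J/s): C 1.52, A 1.26, F 0.75, B 0.6, G 0.194. Include each in turn until the next type's E/h falls below the running intake rate.
Rate on top 1: 1.048. A: 1.26 > 1.048 → include.
Rate on top 2: 1.124. F: 0.75 < 1.124 → exclude; stop.
Optimal diet: C, A — 2 of 5 types.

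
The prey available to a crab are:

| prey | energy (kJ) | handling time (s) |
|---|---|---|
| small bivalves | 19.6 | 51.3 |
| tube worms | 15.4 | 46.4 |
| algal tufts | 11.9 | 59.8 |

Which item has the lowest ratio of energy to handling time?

algal tufts

Profitability E/h (kJ/s): small bivalves = 19.6/51.3 = 0.382, tube worms = 15.4/46.4 = 0.332, algal tufts = 11.9/59.8 = 0.199.
Ranked: small bivalves > tube worms > algal tufts.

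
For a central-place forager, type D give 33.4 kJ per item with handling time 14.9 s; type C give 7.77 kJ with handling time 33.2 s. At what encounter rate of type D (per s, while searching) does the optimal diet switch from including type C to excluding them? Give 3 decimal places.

0.008 per s

At the threshold, the rate on type D alone equals the profitability of type C: λ·33.4/(1 + λ·14.9) = 7.77/33.2 = 0.234.
Rearranging, λ(33.4 − 0.234×14.9) = 0.234, so λ = 0.234/29.91 = 0.007824 per s.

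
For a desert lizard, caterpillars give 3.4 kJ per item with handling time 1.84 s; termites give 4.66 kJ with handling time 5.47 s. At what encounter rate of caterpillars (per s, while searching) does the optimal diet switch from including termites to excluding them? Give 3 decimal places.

Drop termites once their profitability E₂/h₂ falls below the rate achievable on caterpillars alone: E₂/h₂ = λE₁/(1 + λh₁).
Solve for λ: λE₁h₂ = E₂(1 + λh₁) → λ(E₁h₂ − E₂h₁) = E₂ → λ = E₂/(E₁h₂ − E₂h₁).
λ = 4.66/(3.4×5.47 − 4.66×1.84) = 4.66/10.02 = 0.4649 per s.

0.465 per s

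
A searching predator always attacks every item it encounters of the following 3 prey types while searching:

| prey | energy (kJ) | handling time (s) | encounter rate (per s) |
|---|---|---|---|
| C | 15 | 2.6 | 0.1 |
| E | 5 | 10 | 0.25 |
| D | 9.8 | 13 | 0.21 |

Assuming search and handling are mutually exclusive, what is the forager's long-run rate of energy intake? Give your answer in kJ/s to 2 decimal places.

Energy encountered per unit search time: 0.1×15 + 0.25×5 + 0.21×9.8 = 4.808 kJ/s.
Handling time per unit search time: 0.1×2.6 + 0.25×10 + 0.21×13 = 5.49.
Rate = 4.808/(1 + 5.49) = 0.7408 kJ/s.

0.74 kJ/s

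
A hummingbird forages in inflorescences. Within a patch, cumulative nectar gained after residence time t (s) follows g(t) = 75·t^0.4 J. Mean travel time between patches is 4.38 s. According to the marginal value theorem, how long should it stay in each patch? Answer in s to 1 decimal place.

2.9 s

Optimal t* satisfies g'(t*) = g(t*)/(T + t*).
g'(t) = 0.4·75·t^-0.6. Setting 0.4·75·t^-0.6 = 75·t^0.4/(4.38+t) gives 0.4(4.38+t) = t, so 0.60·t = 0.4×4.38.
t* = 0.4×4.38/0.60 = 2.92 s.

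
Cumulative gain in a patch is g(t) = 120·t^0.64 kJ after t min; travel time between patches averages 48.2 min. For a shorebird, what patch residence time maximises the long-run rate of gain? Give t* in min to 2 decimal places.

By the marginal value theorem, leave when the instantaneous gain rate g'(t) equals the habitat-wide average g(t)/(T + t).
g'(t) = 0.64·120·t^-0.36. Setting 0.64·120·t^-0.36 = 120·t^0.64/(48.2+t) gives 0.64(48.2+t) = t, so 0.36·t = 0.64×48.2.
t* = 0.64×48.2/0.36 = 85.69 min.

85.69 min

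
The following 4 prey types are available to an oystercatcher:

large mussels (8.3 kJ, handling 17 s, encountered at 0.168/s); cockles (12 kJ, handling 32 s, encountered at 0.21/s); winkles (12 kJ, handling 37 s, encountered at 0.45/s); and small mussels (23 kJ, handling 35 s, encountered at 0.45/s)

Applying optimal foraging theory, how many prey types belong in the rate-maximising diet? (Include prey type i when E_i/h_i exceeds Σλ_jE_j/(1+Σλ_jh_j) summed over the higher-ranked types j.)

1

E/h in descending order: small mussels 0.657, large mussels 0.488, cockles 0.375, winkles 0.324 kJ/s. The optimal diet is the largest prefix of this list for which every included type satisfies E_i/h_i > R on the types above it.
Rate on top 1: 0.6179. large mussels: 0.488 < 0.6179 → exclude; stop.
Optimal diet: small mussels — 1 of 4 types.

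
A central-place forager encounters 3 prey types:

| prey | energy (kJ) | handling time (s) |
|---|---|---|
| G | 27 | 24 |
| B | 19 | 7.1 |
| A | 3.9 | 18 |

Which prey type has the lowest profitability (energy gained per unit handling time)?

In descending order of E/h:
B: 19/7.1 = 2.68 kJ/s
G: 27/24 = 1.12 kJ/s
A: 3.9/18 = 0.217 kJ/s

A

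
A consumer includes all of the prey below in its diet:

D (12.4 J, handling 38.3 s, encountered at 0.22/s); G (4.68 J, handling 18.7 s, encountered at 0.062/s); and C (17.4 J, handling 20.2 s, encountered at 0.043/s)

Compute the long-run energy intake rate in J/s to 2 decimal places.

Energy encountered per unit search time: 0.22×12.4 + 0.062×4.68 + 0.043×17.4 = 3.766 J/s.
Handling time per unit search time: 0.22×38.3 + 0.062×18.7 + 0.043×20.2 = 10.45.
Rate = 3.766/(1 + 10.45) = 0.3288 J/s.

0.33 J/s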